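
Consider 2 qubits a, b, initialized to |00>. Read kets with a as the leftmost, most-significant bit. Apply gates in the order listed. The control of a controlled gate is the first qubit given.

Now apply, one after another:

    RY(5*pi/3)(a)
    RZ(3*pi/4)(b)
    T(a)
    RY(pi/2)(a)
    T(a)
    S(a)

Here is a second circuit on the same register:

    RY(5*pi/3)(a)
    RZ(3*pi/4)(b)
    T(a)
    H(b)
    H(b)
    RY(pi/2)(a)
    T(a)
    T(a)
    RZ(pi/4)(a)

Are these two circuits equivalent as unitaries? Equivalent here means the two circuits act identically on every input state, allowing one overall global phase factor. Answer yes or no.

Yes — the two circuits implement the same unitary up to a global phase.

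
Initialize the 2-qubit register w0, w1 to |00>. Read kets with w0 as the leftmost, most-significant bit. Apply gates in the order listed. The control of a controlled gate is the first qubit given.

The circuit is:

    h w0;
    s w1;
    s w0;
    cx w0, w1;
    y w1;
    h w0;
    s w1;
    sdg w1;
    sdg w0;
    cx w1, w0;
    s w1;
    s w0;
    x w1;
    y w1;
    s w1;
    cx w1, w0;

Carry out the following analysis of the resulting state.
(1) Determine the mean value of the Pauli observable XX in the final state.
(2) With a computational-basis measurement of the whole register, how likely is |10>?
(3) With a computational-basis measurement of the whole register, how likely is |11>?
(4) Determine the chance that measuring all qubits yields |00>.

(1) The expectation value of XX is 1.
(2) Outcome |10> occurs with probability 1/4.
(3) A full measurement returns |11> with probability 1/4.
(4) Outcome |00> occurs with probability 1/4.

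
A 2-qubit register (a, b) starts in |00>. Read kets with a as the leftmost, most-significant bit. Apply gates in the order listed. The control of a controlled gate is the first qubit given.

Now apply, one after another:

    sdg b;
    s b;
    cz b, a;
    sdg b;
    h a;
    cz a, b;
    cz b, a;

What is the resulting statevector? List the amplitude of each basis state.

The resulting statevector has amplitude sqrt(2)/2 on |00>, 0 on |01>, sqrt(2)/2 on |10>, 0 on |11>.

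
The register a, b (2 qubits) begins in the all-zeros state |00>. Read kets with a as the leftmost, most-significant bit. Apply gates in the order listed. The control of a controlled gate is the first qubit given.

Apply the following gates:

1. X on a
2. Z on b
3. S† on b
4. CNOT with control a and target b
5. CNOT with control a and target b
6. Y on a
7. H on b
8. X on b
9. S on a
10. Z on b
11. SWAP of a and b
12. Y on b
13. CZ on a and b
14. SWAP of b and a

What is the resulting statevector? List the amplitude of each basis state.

The resulting statevector has amplitude 0 on |00>, 0 on |01>, sqrt(2)/2 on |10>, sqrt(2)/2 on |11>. Key observation: steps 4-5 multiply out to the identity, so the circuit reduces to the remaining gates.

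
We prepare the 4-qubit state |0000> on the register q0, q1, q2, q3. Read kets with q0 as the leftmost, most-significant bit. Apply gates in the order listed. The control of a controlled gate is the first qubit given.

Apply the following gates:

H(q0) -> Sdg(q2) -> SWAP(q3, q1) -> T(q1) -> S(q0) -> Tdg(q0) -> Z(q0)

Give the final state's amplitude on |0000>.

The final state's coefficient on |0000> equals sqrt(2)/2.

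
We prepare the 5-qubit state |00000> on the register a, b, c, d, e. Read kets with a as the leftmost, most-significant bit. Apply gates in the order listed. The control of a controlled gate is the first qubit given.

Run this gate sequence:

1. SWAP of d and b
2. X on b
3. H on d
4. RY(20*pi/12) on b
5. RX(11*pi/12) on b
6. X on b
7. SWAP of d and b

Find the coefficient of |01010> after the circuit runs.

|01010> carries amplitude -sqrt(2*sqrt(2) + 4)/16 + sqrt(12 - 6*sqrt(2))/16 + I*sqrt(12 - 6*sqrt(2))/16 + 3*I*sqrt(2*sqrt(2) + 4)/16 in the final state.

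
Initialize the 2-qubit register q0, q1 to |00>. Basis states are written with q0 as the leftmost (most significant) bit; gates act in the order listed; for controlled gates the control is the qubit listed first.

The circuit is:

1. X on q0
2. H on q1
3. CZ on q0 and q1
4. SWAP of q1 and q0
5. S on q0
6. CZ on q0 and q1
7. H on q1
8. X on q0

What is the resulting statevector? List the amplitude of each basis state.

The final amplitudes are I/2 on |00>, -I/2 on |01>, 1/2 on |10>, -1/2 on |11>.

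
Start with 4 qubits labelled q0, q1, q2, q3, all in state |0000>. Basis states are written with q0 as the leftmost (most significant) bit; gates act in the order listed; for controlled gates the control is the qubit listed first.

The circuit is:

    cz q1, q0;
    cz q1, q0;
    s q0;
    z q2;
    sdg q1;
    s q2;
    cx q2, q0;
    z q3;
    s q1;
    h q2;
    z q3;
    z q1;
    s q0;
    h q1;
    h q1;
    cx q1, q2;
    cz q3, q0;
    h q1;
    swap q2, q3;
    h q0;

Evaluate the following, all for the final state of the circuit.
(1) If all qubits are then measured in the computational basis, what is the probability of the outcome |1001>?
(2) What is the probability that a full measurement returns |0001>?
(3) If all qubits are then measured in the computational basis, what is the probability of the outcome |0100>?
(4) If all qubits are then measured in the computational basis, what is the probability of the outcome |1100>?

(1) Outcome |1001> occurs with probability 1/8. Key observation: the block from step 1 through step 2 cancels to the identity and can be dropped.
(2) Outcome |0001> occurs with probability 1/8.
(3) A full measurement returns |0100> with probability 1/8.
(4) A full measurement returns |1100> with probability 1/8.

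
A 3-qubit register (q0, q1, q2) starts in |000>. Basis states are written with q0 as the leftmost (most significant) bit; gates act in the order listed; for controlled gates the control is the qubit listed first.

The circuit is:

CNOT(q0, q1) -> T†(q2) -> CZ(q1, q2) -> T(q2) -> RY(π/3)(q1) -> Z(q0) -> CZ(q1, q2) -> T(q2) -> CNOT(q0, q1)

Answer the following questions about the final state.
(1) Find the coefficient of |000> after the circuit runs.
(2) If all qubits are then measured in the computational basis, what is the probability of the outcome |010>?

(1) |000> carries amplitude sqrt(3)/2 in the final state.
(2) The probability of measuring |010> is 1/4.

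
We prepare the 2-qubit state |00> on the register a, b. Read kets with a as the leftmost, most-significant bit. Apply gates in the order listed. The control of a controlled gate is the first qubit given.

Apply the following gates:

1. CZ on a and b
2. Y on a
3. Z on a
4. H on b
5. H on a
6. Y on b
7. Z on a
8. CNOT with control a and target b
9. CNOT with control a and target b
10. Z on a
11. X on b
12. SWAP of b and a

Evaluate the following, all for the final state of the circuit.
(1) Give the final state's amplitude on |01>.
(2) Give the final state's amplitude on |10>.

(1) The final state's coefficient on |01> equals -1/2.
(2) The amplitude on |10> is -1/2.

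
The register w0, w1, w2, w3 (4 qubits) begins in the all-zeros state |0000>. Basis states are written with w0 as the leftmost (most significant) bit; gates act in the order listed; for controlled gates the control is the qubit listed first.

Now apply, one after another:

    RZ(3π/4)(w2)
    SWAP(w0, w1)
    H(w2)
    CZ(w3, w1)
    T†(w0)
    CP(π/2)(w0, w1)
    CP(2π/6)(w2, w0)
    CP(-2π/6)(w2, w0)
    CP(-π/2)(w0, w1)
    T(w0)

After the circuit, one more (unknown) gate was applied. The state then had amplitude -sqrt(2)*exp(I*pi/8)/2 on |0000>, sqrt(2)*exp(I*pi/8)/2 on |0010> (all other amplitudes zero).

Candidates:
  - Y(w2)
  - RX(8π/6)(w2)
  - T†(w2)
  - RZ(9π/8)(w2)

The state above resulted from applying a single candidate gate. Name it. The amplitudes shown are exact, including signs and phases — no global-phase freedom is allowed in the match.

The applied gate was Y(w2). Key observation: the block from step 5 through step 10 cancels to the identity and can be dropped.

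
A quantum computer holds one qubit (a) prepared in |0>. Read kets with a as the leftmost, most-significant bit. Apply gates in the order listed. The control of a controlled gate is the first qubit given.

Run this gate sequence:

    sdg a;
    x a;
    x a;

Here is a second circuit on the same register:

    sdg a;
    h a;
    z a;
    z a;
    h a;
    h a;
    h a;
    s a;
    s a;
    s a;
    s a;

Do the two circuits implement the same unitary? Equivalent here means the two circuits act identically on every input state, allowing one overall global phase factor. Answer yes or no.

Yes — the two circuits implement the same unitary up to a global phase.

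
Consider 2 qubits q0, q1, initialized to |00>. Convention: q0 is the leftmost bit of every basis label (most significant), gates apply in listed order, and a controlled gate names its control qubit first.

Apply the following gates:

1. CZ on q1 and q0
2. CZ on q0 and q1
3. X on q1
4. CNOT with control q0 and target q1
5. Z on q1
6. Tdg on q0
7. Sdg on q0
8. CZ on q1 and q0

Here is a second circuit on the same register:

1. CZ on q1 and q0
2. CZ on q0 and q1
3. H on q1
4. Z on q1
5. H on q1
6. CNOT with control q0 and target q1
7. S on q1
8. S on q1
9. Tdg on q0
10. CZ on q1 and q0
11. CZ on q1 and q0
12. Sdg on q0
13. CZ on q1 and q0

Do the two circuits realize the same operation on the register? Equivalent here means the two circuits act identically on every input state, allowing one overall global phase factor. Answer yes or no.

Yes, they are equivalent — the unitaries differ by at most a global phase.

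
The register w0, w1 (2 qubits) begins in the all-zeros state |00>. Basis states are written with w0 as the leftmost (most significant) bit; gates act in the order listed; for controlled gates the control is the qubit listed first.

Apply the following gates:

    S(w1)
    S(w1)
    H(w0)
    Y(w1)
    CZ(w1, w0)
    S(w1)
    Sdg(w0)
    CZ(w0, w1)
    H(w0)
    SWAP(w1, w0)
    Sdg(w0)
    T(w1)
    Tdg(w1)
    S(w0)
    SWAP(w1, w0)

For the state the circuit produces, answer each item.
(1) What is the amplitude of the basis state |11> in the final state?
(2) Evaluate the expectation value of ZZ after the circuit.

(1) The final state's coefficient on |11> equals -1/2 - I/2. Key observation: gates 10-15 undo each other exactly, leaving only the rest of the circuit to track.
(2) In the final state, ZZ has expectation 0.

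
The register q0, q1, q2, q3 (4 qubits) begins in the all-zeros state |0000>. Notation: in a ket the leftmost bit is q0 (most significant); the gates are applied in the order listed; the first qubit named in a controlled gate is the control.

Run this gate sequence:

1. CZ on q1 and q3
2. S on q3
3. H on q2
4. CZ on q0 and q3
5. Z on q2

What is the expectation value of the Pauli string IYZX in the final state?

In the final state, IYZX has expectation 0.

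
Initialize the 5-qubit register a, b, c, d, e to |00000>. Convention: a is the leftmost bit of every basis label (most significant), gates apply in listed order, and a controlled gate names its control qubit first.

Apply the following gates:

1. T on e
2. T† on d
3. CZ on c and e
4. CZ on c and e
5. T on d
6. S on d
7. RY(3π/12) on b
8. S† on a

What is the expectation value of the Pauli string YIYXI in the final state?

The observable YIYXI averages to 0. Key observation: the block from step 2 through step 5 cancels to the identity and can be dropped.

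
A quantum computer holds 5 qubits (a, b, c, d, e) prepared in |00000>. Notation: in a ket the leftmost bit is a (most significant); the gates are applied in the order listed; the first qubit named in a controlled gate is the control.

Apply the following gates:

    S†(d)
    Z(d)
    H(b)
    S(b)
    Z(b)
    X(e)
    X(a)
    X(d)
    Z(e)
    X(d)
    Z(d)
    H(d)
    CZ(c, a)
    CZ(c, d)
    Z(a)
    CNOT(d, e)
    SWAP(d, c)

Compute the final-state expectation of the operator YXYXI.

In the final state, YXYXI has expectation 0.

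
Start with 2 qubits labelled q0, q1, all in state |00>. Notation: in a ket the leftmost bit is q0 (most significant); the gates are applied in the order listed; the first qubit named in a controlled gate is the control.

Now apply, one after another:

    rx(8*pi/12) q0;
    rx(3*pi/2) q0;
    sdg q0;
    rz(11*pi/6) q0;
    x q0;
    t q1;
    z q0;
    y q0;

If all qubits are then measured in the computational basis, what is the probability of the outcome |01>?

A full measurement returns |01> with probability 0.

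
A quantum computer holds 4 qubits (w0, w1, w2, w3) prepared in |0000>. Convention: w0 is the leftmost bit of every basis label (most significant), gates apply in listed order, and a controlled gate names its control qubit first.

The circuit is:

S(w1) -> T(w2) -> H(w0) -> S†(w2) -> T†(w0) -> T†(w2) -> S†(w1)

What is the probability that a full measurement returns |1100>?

The probability of measuring |1100> is 0.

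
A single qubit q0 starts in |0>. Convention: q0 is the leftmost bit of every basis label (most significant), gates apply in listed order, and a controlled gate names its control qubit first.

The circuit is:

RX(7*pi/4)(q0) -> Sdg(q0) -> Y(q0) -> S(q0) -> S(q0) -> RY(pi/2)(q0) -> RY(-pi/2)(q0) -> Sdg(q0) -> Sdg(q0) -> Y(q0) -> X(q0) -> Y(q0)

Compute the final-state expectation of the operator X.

The expectation value of X is -sqrt(2)/2. Key observation: gates 3-10 undo each other exactly, leaving only the rest of the circuit to track.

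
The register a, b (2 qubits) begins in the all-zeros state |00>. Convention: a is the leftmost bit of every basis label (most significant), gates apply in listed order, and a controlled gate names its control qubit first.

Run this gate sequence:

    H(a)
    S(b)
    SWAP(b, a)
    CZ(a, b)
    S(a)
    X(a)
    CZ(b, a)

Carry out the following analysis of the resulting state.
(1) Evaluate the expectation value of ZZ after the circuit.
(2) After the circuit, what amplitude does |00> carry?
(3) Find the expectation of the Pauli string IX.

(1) In the final state, ZZ has expectation 0.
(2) The amplitude on |00> is 0.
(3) The expectation value of IX is -1.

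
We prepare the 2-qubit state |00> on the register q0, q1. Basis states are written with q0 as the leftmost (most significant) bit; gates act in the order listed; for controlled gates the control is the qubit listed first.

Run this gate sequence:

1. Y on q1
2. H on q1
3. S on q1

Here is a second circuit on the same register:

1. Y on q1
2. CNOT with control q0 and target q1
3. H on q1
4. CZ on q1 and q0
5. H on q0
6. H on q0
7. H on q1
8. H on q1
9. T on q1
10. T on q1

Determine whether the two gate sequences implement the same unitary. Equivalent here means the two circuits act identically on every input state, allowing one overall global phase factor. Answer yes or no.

Yes — the two circuits implement the same unitary up to a global phase.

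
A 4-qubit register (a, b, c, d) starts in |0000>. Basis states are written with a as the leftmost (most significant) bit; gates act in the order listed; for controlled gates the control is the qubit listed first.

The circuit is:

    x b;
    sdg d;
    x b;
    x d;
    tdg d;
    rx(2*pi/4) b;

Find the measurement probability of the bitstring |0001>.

The probability of measuring |0001> is 1/2.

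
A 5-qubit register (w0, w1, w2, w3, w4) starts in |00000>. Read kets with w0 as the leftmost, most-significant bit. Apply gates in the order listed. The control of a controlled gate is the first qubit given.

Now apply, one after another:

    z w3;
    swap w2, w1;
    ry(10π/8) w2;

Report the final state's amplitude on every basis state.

After the circuit, the state carries amplitude -sqrt(2 - sqrt(2))/2 on |00000>, sqrt(sqrt(2) + 2)/2 on |00100>, and 0 on every other basis state.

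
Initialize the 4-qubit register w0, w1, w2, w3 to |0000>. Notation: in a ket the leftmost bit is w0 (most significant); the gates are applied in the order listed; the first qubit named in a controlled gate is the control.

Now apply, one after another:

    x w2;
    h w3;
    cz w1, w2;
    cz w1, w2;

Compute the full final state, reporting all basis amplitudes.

The resulting statevector has amplitude sqrt(2)/2 on |0010>, sqrt(2)/2 on |0011>, and 0 on every other basis state. Key observation: the block from step 3 through step 4 cancels to the identity and can be dropped.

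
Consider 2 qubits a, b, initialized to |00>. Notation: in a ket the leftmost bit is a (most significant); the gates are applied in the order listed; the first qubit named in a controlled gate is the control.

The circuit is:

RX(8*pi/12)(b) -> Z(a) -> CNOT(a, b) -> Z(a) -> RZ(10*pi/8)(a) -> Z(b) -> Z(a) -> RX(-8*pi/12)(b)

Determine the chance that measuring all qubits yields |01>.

A full measurement returns |01> with probability 3/4.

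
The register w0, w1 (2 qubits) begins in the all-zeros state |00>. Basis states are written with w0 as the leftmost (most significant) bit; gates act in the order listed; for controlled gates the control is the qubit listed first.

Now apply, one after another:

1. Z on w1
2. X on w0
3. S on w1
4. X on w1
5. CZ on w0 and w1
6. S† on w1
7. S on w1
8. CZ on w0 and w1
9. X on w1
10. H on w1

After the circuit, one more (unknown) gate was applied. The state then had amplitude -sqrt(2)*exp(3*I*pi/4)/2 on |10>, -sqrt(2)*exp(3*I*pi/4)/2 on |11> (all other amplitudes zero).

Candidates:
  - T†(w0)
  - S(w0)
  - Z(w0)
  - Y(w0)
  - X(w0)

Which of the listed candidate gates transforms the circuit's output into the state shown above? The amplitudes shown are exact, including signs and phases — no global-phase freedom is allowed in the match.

The unique candidate consistent with the amplitudes is T†(w0).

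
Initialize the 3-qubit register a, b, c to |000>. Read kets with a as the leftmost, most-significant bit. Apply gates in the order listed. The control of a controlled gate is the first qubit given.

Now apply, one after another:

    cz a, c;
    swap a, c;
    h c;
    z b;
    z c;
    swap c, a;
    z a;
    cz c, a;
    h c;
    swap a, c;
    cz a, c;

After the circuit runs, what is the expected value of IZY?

The observable IZY averages to 0.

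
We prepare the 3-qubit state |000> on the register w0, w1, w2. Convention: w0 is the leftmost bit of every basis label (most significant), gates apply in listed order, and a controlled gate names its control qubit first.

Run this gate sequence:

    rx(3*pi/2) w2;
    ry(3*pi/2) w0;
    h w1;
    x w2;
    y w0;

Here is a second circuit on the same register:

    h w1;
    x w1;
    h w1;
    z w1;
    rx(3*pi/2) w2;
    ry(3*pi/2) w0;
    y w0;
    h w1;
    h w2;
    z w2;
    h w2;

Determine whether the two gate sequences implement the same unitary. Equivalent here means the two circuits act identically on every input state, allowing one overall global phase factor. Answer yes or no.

Yes: on every input state the two circuits agree up to one overall phase factor.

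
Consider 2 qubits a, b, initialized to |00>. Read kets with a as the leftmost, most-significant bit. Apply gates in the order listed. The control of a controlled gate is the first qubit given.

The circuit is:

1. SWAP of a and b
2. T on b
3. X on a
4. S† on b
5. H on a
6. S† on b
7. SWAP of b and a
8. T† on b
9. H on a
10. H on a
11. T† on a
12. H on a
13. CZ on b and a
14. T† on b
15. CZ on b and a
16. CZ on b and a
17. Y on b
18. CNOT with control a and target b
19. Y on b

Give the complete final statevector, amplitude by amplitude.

The final amplitudes are 1/2 on |00>, I/2 on |01>, I/2 on |10>, -1/2 on |11>. Key observation: steps 15-16 multiply out to the identity, so the circuit reduces to the remaining gates.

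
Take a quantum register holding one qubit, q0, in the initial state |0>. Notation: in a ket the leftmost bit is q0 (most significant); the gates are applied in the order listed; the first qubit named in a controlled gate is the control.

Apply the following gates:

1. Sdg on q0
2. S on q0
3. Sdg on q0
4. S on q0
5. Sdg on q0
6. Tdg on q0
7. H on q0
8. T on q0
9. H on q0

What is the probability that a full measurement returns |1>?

A full measurement returns |1> with probability 1/2 - sqrt(2)/4. Key observation: gates 2-5 undo each other exactly, leaving only the rest of the circuit to track.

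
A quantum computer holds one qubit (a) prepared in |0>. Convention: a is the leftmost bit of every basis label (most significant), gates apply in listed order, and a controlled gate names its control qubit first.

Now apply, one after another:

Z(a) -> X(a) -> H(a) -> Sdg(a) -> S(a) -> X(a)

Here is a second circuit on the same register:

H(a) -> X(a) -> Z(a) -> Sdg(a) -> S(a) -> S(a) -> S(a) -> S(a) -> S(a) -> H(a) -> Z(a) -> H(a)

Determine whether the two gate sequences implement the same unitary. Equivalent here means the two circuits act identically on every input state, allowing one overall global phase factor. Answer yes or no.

Yes: on every input state the two circuits agree up to one overall phase factor.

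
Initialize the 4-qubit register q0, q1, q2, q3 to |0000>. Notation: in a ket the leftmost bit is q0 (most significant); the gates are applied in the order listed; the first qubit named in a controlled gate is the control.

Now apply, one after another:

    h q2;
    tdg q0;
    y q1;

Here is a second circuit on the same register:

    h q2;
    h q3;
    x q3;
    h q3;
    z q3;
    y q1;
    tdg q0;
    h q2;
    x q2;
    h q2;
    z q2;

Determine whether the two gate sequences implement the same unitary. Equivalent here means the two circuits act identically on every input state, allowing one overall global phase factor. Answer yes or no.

Yes — the two circuits implement the same unitary up to a global phase.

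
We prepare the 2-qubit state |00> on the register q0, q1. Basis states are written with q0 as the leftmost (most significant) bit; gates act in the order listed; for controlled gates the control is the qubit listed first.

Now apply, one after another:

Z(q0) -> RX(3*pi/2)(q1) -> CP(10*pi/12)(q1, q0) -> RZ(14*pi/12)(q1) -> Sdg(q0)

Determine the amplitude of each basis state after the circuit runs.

After the circuit, the state carries amplitude sqrt(2)*exp(5*I*pi/12)/2 on |00>, sqrt(2)*exp(I*pi/12)/2 on |01>, 0 on |10>, 0 on |11>.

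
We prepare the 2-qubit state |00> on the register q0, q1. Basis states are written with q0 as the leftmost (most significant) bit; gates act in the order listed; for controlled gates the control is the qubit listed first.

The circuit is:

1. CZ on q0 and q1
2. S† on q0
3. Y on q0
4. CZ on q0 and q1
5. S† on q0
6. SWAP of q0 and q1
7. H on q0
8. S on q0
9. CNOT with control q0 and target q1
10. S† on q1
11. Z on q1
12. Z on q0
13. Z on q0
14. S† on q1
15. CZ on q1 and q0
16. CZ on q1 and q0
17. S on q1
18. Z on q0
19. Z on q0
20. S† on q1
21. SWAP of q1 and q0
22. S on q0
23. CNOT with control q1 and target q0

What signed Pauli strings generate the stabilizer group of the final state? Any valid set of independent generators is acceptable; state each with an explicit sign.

The final state is stabilized by the group generated by +IX, -ZI; other independent generating sets are equally valid.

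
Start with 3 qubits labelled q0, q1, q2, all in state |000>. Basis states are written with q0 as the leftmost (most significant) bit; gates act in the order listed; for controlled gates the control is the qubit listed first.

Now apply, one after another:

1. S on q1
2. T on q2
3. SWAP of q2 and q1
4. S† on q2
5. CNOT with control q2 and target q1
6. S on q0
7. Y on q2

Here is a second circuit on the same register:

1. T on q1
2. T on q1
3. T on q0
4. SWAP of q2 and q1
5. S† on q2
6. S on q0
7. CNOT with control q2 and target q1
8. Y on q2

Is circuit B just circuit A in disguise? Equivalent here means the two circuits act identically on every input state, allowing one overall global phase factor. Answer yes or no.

No, they are not equivalent — no single phase factor reconciles the two unitaries.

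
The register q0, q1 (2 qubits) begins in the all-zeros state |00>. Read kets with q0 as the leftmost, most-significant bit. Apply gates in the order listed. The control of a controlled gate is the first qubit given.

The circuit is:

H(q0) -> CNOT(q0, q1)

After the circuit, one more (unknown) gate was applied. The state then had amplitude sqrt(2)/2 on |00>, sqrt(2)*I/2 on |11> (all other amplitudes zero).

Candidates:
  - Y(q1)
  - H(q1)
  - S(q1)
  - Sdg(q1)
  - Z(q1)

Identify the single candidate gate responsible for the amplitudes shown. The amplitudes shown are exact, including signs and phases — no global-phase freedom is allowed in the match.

The unique candidate consistent with the amplitudes is S(q1).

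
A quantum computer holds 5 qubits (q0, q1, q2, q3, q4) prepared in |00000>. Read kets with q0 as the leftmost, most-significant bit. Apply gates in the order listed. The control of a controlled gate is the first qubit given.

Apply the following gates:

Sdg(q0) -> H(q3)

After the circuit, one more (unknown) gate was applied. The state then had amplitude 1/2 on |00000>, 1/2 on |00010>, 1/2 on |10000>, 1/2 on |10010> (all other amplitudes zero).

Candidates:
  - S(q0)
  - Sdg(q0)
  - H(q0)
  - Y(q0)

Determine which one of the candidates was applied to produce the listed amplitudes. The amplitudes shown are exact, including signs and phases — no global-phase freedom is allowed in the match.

The applied gate was H(q0).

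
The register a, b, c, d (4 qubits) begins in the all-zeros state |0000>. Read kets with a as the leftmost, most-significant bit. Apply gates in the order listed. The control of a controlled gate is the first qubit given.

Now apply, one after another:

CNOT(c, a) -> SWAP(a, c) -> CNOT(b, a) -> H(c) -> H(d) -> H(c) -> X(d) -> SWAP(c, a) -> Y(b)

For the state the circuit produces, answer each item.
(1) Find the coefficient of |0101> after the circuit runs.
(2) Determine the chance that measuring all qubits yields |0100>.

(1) The final state's coefficient on |0101> equals sqrt(2)*I/2.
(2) The probability of measuring |0100> is 1/2.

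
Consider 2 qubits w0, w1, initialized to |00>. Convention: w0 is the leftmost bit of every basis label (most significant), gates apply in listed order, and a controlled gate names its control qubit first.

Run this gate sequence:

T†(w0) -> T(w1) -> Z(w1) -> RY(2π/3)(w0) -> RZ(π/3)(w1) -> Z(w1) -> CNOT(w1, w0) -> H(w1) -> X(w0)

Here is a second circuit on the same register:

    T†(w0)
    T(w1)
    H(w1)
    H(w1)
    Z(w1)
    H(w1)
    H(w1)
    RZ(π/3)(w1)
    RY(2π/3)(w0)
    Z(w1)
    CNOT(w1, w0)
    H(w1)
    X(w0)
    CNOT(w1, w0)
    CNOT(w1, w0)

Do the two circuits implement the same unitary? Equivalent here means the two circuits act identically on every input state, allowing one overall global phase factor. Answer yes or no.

Yes, they are equivalent — the unitaries differ by at most a global phase.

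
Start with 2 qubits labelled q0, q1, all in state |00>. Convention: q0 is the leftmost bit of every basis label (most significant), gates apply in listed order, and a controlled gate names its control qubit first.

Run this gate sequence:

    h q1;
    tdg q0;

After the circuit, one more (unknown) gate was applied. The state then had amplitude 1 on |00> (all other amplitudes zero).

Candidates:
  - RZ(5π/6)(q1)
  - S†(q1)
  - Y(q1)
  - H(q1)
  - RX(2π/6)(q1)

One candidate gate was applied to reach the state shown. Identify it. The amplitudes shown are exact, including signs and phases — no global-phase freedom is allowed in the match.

The applied gate was H(q1).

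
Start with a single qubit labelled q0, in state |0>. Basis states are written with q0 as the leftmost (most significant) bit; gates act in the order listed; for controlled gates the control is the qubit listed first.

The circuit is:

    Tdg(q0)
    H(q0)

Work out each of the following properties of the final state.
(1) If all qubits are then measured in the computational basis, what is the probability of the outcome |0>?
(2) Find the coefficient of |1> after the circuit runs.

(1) The probability of measuring |0> is 1/2.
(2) |1> carries amplitude sqrt(2)/2 in the final state.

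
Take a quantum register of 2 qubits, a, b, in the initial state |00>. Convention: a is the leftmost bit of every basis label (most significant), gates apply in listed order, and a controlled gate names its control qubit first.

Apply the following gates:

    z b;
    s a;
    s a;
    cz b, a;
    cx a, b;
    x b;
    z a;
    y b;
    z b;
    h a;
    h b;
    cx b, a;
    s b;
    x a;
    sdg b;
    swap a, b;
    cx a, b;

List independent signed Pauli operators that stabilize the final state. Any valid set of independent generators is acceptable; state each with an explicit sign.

One valid set of independent stabilizer generators is +XI, +IX (any independent generating set of the same group is equally correct).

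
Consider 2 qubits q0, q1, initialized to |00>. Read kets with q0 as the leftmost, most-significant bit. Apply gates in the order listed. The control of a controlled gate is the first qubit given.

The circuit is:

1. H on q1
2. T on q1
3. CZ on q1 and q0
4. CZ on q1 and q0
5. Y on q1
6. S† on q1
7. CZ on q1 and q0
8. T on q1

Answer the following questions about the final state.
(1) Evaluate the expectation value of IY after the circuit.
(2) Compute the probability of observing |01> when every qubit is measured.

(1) In the final state, IY has expectation 1.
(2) A full measurement returns |01> with probability 1/2.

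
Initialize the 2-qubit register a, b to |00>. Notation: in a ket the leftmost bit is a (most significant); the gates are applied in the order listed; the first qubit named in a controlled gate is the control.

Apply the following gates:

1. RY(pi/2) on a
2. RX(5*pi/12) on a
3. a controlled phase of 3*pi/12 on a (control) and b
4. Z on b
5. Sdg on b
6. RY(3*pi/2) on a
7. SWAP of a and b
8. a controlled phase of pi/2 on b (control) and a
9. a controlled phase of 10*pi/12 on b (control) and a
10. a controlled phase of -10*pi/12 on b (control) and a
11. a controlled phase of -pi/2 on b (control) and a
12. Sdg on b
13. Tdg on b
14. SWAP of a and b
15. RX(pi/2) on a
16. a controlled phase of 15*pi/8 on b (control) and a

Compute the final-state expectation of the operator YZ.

In the final state, YZ has expectation -1.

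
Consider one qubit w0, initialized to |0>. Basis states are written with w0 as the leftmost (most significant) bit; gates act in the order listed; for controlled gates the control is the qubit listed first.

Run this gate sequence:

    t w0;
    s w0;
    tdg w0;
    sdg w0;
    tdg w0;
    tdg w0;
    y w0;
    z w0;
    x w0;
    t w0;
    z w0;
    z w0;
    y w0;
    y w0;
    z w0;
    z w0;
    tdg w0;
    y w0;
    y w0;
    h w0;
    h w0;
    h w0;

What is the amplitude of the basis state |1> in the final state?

The final state's coefficient on |1> equals -sqrt(2)*I/2. Key observation: steps 10-17 multiply out to the identity, so the circuit reduces to the remaining gates.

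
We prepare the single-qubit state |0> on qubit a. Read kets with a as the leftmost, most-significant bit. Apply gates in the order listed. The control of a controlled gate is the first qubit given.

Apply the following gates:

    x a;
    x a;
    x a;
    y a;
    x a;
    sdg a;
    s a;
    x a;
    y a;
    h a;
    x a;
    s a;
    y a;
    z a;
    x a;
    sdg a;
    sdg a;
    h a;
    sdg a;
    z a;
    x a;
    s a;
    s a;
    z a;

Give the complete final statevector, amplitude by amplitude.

The final amplitudes are -1/2 + I/2 on |0>, -1/2 + I/2 on |1>.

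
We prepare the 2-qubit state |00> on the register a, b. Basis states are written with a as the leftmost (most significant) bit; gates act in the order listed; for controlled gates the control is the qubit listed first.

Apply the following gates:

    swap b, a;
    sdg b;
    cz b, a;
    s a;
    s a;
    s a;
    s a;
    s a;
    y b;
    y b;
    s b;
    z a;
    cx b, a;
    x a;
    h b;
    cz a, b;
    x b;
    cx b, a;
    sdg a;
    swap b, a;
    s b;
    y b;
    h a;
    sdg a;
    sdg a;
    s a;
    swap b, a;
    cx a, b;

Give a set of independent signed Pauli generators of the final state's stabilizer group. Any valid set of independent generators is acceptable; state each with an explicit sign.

One valid set of independent stabilizer generators is +YI, -IY (any independent generating set of the same group is equally correct). Key observation: steps 5-8 multiply out to the identity, so the circuit reduces to the remaining gates.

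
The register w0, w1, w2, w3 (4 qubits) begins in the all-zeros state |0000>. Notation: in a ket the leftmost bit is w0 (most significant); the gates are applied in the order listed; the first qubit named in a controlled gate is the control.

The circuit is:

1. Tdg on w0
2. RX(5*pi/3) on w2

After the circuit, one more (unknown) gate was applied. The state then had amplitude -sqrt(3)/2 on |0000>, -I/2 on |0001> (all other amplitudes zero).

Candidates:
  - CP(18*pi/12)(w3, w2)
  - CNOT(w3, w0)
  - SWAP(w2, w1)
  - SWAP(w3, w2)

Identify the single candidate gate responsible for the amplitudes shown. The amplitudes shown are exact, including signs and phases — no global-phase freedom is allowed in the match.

The unique candidate consistent with the amplitudes is SWAP(w3, w2).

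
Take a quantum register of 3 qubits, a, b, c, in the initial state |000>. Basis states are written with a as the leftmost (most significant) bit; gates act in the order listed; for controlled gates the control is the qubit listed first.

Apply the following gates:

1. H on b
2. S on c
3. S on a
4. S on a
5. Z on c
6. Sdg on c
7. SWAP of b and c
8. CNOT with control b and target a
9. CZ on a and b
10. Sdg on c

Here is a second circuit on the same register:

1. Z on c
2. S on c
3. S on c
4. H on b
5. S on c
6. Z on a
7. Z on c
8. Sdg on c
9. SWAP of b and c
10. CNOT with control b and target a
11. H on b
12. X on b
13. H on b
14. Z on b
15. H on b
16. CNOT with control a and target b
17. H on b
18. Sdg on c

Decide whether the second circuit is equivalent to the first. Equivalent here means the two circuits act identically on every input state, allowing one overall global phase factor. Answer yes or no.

Yes — the two circuits implement the same unitary up to a global phase.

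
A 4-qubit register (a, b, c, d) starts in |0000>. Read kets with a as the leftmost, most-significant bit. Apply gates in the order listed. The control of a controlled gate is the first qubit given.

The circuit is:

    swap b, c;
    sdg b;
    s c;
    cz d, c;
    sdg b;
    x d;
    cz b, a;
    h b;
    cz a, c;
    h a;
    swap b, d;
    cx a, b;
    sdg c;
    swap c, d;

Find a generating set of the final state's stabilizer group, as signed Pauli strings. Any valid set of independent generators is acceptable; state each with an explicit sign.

One valid set of independent stabilizer generators is +XXII, +IIXI, -ZZII, +IIIZ (any independent generating set of the same group is equally correct).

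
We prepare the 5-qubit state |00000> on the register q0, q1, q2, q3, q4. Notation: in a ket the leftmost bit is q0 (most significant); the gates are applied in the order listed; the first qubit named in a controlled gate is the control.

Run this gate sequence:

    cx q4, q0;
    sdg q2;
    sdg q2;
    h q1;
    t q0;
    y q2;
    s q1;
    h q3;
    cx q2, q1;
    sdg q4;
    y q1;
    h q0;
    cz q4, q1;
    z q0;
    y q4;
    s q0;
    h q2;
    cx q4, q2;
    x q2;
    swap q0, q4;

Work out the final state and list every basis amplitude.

The resulting statevector has amplitude 0 on |00000>, 0 on |00001>, 0 on |00010>, 0 on |00011>, 0 on |00100>, 0 on |00101>, 0 on |00110>, 0 on |00111>, 0 on |01000>, 0 on |01001>, 0 on |01010>, 0 on |01011>, 0 on |01100>, 0 on |01101>, 0 on |01110>, 0 on |01111>, I/4 on |10000>, 1/4 on |10001>, I/4 on |10010>, 1/4 on |10011>, -I/4 on |10100>, -1/4 on |10101>, -I/4 on |10110>, -1/4 on |10111>, 1/4 on |11000>, -I/4 on |11001>, 1/4 on |11010>, -I/4 on |11011>, -1/4 on |11100>, I/4 on |11101>, -1/4 on |11110>, I/4 on |11111>.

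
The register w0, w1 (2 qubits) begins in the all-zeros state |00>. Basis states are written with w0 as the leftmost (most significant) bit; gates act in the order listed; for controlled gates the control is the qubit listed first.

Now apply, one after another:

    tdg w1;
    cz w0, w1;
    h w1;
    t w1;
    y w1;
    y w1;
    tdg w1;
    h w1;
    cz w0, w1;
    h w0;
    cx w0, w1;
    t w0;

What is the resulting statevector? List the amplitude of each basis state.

The final amplitudes are sqrt(2)/2 on |00>, 0 on |01>, 0 on |10>, sqrt(2)*exp(I*pi/4)/2 on |11>. Key observation: steps 2-9 multiply out to the identity, so the circuit reduces to the remaining gates.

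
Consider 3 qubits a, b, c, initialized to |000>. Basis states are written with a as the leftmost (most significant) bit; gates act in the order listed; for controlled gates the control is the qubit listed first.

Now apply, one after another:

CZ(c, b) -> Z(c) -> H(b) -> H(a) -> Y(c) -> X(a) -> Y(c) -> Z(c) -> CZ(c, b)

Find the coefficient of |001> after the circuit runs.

|001> carries amplitude 0 in the final state.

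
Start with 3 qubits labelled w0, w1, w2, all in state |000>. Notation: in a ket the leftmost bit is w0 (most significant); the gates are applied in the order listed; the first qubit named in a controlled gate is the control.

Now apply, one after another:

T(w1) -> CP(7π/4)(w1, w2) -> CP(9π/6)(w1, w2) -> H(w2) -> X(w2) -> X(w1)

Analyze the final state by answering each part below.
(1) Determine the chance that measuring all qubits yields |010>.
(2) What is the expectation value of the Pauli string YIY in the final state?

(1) Outcome |010> occurs with probability 1/2.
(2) In the final state, YIY has expectation 0.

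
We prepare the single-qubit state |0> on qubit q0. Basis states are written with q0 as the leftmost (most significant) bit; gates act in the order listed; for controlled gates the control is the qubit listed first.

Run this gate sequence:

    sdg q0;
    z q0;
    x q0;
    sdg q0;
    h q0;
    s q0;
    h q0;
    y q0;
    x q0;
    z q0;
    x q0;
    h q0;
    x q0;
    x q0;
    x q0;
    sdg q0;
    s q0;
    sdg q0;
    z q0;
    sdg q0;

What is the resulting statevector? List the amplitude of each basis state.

After the circuit, the state carries amplitude sqrt(2)*I/2 on |0>, sqrt(2)/2 on |1>.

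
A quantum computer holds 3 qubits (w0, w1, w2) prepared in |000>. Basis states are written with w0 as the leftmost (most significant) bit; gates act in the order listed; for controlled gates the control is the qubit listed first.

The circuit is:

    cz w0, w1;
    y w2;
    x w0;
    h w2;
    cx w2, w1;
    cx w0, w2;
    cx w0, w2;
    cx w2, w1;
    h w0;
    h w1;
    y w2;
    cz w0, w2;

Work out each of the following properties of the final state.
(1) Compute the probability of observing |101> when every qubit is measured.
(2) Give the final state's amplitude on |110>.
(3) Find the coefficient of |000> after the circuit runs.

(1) The probability of measuring |101> is 1/8. Key observation: steps 5-8 multiply out to the identity, so the circuit reduces to the remaining gates.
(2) The final state's coefficient on |110> equals sqrt(2)/4.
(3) The final state's coefficient on |000> equals -sqrt(2)/4.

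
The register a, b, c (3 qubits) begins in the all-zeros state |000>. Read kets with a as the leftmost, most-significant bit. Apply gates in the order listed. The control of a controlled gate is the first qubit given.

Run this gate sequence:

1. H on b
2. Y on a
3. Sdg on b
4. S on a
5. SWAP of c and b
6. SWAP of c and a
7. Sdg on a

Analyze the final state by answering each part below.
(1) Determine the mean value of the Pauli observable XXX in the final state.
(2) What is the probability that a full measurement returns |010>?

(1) In the final state, XXX has expectation 0.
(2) The probability of measuring |010> is 0.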